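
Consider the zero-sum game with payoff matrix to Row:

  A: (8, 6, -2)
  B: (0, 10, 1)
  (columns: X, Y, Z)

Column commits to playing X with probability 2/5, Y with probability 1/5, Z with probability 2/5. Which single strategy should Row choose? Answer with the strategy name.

Expected payoff of A: (2/5)·8 + (1/5)·6 + (2/5)·(-2) = 18/5.
Expected payoff of B: (2/5)·0 + (1/5)·10 + (2/5)·1 = 12/5.
The largest is 18/5, so Row's best response is A.

A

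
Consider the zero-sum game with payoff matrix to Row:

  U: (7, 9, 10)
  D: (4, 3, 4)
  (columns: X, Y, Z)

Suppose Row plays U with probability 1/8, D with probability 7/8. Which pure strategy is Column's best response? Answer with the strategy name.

If Column plays X, Row's expected payoff is (1/8)·7 + (7/8)·4 = 35/8.
If Column plays Y, Row's expected payoff is (1/8)·9 + (7/8)·3 = 15/4.
If Column plays Z, Row's expected payoff is (1/8)·10 + (7/8)·4 = 19/4.
Column minimizes Row's payoff; the smallest is 15/4, so the best response is Y.

Y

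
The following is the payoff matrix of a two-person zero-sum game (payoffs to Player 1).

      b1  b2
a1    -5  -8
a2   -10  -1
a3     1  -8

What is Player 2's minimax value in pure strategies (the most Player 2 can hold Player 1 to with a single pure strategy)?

-1

Column maxima: b1 → 1, b2 → -1.
The smallest of these is -1.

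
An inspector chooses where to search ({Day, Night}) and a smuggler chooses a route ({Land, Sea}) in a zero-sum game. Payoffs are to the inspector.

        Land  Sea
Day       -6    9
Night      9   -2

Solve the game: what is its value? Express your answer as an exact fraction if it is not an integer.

69/26

Row minima: Day → -6, Night → -2; maximin = -2.
Column maxima: Land → 9, Sea → 9; minimax = 9.
-2 ≠ 9, so there is no saddle point; optimal play is mixed.
Let the inspector play Day with probability p. Expected payoff against Land: (-6)p + 9(1−p) = −15p + 9; against Sea: 9p + (-2)(1−p) = 11p − 2.
Setting these equal: −15p + 9 = 11p − 2 ⇒ −26p = -11 ⇒ p = 11/26, and the value is (-15)·(11/26) + 9 = 69/26.
For the smuggler: with q = P(Land), equating Day's and Night's payoffs gives −15q + 9 = 11q − 2 ⇒ q = 11/26.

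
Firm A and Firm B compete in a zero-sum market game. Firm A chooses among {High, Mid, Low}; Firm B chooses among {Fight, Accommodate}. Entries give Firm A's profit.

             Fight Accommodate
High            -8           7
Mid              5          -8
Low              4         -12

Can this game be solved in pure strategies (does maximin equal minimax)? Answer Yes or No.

Row minima: High → -8, Mid → -8, Low → -12; maximin = -8.
Column maxima: Fight → 5, Accommodate → 7; minimax = 5.
-8 ≠ 5, so no pure-strategy equilibrium exists.

No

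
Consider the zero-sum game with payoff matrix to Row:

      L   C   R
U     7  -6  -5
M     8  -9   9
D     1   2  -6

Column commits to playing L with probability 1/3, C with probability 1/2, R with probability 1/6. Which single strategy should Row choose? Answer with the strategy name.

Expected payoff of U: (1/3)·7 + (1/2)·(-6) + (1/6)·(-5) = -3/2.
Expected payoff of M: (1/3)·8 + (1/2)·(-9) + (1/6)·9 = -1/3.
Expected payoff of D: (1/3)·1 + (1/2)·2 + (1/6)·(-6) = 1/3.
The largest is 1/3, so Row's best response is D.

D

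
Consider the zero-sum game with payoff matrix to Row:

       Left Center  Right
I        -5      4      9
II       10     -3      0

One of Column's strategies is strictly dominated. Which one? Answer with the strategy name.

Center holds Row's payoff strictly below Right in every row: 4 < 9, -3 < 0.
So Right is strictly dominated for Column.

Right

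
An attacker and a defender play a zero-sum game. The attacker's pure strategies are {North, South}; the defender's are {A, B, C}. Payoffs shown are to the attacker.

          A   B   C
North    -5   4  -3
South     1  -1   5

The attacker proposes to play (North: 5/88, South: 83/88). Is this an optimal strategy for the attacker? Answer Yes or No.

No

Against A this mix gives (5/88)·(-5) + (83/88)·1 = 29/44.
Against B this mix gives (5/88)·4 + (83/88)·(-1) = -63/88.
Against C this mix gives (5/88)·(-3) + (83/88)·5 = 50/11.
The defender will play B, holding the attacker to -63/88. Shifting weight toward the row that does better against B would raise this floor (the equalizing mix achieves -1/11 against both B and A), so the proposed strategy is not optimal.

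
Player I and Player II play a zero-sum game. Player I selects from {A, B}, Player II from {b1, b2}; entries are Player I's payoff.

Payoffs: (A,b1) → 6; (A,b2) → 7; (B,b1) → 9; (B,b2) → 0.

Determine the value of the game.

63/10

Row minima: A → 6, B → 0; maximin = 6.
Column maxima: b1 → 9, b2 → 7; minimax = 7.
6 ≠ 7, so there is no saddle point; optimal play is mixed.
Let Player I play A with probability p. Expected payoff against b1: 6p + 9(1−p) = −3p + 9; against b2: 7p + 0(1−p) = 7p.
Setting these equal: −3p + 9 = 7p ⇒ −10p = -9 ⇒ p = 9/10, and the value is (-3)·(9/10) + 9 = 63/10.
For Player II: with q = P(b1), equating A's and B's payoffs gives −q + 7 = 9q ⇒ q = 7/10.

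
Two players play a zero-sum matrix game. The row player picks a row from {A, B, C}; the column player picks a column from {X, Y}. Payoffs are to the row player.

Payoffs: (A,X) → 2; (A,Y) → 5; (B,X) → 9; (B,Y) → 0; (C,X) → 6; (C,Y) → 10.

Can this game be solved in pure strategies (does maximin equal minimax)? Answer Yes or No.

No

Row minima: A → 2, B → 0, C → 6; maximin = 6.
Column maxima: X → 9, Y → 10; minimax = 9.
6 ≠ 9, so no pure-strategy equilibrium exists.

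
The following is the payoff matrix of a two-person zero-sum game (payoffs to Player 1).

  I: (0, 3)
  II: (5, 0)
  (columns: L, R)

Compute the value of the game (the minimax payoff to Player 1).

Row minima: I → 0, II → 0; maximin = 0.
Column maxima: L → 5, R → 3; minimax = 3.
0 ≠ 3, so there is no saddle point; optimal play is mixed.
Let Player 1 play I with probability p. Expected payoff against L: 0p + 5(1−p) = −5p + 5; against R: 3p + 0(1−p) = 3p.
Setting these equal: −5p + 5 = 3p ⇒ −8p = -5 ⇒ p = 5/8, and the value is (-5)·(5/8) + 5 = 15/8.
For Player 2: with q = P(L), equating I's and II's payoffs gives −3q + 3 = 5q ⇒ q = 3/8.

15/8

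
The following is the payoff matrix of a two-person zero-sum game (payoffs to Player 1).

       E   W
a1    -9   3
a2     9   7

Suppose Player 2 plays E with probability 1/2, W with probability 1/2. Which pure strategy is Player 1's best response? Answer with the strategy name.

Expected payoff of a1: (1/2)·(-9) + (1/2)·3 = -3.
Expected payoff of a2: (1/2)·9 + (1/2)·7 = 8.
The largest is 8, so Player 1's best response is a2.

a2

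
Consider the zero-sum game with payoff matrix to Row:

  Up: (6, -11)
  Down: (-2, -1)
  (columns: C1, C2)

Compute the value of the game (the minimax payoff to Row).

-14/9

Row minima: Up → -11, Down → -2; maximin = -2.
Column maxima: C1 → 6, C2 → -1; minimax = -1.
-2 ≠ -1, so there is no saddle point; optimal play is mixed.
Let Row play Up with probability p. Expected payoff against C1: 6p + (-2)(1−p) = 8p − 2; against C2: (-11)p + (-1)(1−p) = −10p − 1.
Setting these equal: 8p − 2 = −10p − 1 ⇒ 18p = 1 ⇒ p = 1/18, and the value is (8)·(1/18) − 2 = -14/9.
For Column: with q = P(C1), equating Up's and Down's payoffs gives 17q − 11 = −q − 1 ⇒ q = 5/9.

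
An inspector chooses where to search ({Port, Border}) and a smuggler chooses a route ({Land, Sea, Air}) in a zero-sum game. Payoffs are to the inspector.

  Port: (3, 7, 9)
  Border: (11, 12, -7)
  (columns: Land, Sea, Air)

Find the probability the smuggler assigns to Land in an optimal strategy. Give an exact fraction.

2/3

Row minima: Port → 3, Border → -7; maximin = 3.
Column maxima: Land → 11, Sea → 12, Air → 9; minimax = 9.
3 ≠ 9, so there is no saddle point; optimal play is mixed.
Sea is strictly dominated by Land (it gives the inspector strictly more in every row), so the smuggler never plays it.
On the remaining 2×2 (Port, Border vs Land, Air):
Let the inspector play Port with probability p. Expected payoff against Land: 3p + 11(1−p) = −8p + 11; against Air: 9p + (-7)(1−p) = 16p − 7.
Setting these equal: −8p + 11 = 16p − 7 ⇒ −24p = -18 ⇒ p = 3/4, and the value is (-8)·(3/4) + 11 = 5.
For the smuggler: with q = P(Land), equating Port's and Border's payoffs gives −6q + 9 = 18q − 7 ⇒ q = 2/3.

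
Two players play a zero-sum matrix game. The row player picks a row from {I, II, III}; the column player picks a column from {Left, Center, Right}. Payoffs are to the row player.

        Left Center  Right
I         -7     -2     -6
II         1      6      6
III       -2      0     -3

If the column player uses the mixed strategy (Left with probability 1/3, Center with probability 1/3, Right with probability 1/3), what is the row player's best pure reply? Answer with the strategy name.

Expected payoff of I: (1/3)·(-7) + (1/3)·(-2) + (1/3)·(-6) = -5.
Expected payoff of II: (1/3)·1 + (1/3)·6 + (1/3)·6 = 13/3.
Expected payoff of III: (1/3)·(-2) + (1/3)·0 + (1/3)·(-3) = -5/3.
The largest is 13/3, so the row player's best response is II.

II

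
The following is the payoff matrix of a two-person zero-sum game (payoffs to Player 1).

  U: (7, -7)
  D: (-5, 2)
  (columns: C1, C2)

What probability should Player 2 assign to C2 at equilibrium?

4/7

Row minima: U → -7, D → -5; maximin = -5.
Column maxima: C1 → 7, C2 → 2; minimax = 2.
-5 ≠ 2, so there is no saddle point; optimal play is mixed.
Let Player 1 play U with probability p. Expected payoff against C1: 7p + (-5)(1−p) = 12p − 5; against C2: (-7)p + 2(1−p) = −9p + 2.
Setting these equal: 12p − 5 = −9p + 2 ⇒ 21p = 7 ⇒ p = 1/3, and the value is (12)·(1/3) − 5 = -1.
For Player 2: with q = P(C1), equating U's and D's payoffs gives 14q − 7 = −7q + 2 ⇒ q = 3/7.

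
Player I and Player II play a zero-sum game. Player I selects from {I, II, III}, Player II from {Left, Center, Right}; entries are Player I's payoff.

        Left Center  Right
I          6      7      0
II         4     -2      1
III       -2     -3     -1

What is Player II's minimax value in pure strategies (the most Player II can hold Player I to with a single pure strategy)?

Column maxima: Left → 6, Center → 7, Right → 1.
The smallest of these is 1.

1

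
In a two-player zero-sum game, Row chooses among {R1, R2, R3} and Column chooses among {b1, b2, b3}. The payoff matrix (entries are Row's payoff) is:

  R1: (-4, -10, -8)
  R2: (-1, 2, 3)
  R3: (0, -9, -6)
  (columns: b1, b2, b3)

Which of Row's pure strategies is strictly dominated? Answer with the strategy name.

R1

R2 gives a strictly higher payoff than R1 against every column: -1 > -4, 2 > -10, 3 > -8.
So R1 is strictly dominated and Row never plays it.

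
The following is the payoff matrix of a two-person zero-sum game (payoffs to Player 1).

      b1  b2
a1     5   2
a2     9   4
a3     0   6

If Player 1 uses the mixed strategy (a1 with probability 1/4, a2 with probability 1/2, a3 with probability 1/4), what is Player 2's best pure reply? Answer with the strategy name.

b2

If Player 2 plays b1, Player 1's expected payoff is (1/4)·5 + (1/2)·9 + (1/4)·0 = 23/4.
If Player 2 plays b2, Player 1's expected payoff is (1/4)·2 + (1/2)·4 + (1/4)·6 = 4.
Player 2 minimizes Player 1's payoff; the smallest is 4, so the best response is b2.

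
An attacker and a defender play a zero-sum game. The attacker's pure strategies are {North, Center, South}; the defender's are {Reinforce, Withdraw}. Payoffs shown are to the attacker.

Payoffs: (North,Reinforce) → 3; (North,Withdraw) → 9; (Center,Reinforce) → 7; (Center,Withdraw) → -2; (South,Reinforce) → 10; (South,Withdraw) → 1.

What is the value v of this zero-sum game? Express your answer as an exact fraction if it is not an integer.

29/5

Row minima: North → 3, Center → -2, South → 1; maximin = 3.
Column maxima: Reinforce → 10, Withdraw → 9; minimax = 9.
3 ≠ 9, so there is no saddle point; optimal play is mixed.
Center is strictly dominated by South, so the attacker never plays it.
On the remaining 2×2 (North, South vs Reinforce, Withdraw):
Let the attacker play North with probability p. Expected payoff against Reinforce: 3p + 10(1−p) = −7p + 10; against Withdraw: 9p + 1(1−p) = 8p + 1.
Setting these equal: −7p + 10 = 8p + 1 ⇒ −15p = -9 ⇒ p = 3/5, and the value is (-7)·(3/5) + 10 = 29/5.
For the defender: with q = P(Reinforce), equating North's and South's payoffs gives −6q + 9 = 9q + 1 ⇒ q = 8/15.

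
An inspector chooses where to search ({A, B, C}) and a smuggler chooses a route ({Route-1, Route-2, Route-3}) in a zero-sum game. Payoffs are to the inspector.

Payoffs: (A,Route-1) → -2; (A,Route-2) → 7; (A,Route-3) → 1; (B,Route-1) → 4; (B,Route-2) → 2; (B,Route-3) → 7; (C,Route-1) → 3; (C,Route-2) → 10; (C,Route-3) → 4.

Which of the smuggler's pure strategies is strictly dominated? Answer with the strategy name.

Route-3

Route-1 holds the inspector's payoff strictly below Route-3 in every row: -2 < 1, 4 < 7, 3 < 4.
So Route-3 is strictly dominated for the smuggler.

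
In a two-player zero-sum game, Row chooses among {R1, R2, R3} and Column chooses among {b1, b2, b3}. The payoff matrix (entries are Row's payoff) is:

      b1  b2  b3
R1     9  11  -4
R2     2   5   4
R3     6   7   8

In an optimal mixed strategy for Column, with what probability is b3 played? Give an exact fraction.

Row minima: R1 → -4, R2 → 2, R3 → 6; maximin = 6.
Column maxima: b1 → 9, b2 → 11, b3 → 8; minimax = 8.
6 ≠ 8, so there is no saddle point; optimal play is mixed.
R2 is strictly dominated by R3, so Row never plays it.
b2 is strictly dominated by b1 (it gives Row strictly more in every row), so Column never plays it.
On the remaining 2×2 (R1, R3 vs b1, b3):
Let Row play R1 with probability p. Expected payoff against b1: 9p + 6(1−p) = 3p + 6; against b3: (-4)p + 8(1−p) = −12p + 8.
Setting these equal: 3p + 6 = −12p + 8 ⇒ 15p = 2 ⇒ p = 2/15, and the value is (3)·(2/15) + 6 = 32/5.
For Column: with q = P(b1), equating R1's and R3's payoffs gives 13q − 4 = −2q + 8 ⇒ q = 4/5.

1/5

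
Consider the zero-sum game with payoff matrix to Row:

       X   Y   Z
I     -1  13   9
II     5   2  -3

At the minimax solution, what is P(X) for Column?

2/3

Row minima: I → -1, II → -3; maximin = -1.
Column maxima: X → 5, Y → 13, Z → 9; minimax = 5.
-1 ≠ 5, so there is no saddle point; optimal play is mixed.
Y is strictly dominated by Z (it gives Row strictly more in every row), so Column never plays it.
On the remaining 2×2 (I, II vs X, Z):
Let Row play I with probability p. Expected payoff against X: (-1)p + 5(1−p) = −6p + 5; against Z: 9p + (-3)(1−p) = 12p − 3.
Setting these equal: −6p + 5 = 12p − 3 ⇒ −18p = -8 ⇒ p = 4/9, and the value is (-6)·(4/9) + 5 = 7/3.
For Column: with q = P(X), equating I's and II's payoffs gives −10q + 9 = 8q − 3 ⇒ q = 2/3.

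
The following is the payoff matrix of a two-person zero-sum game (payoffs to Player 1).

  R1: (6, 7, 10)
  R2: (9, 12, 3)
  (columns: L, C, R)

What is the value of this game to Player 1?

36/5

Row minima: R1 → 6, R2 → 3; maximin = 6.
Column maxima: L → 9, C → 12, R → 10; minimax = 9.
6 ≠ 9, so there is no saddle point; optimal play is mixed.
C is strictly dominated by L (it gives Player 1 strictly more in every row), so Player 2 never plays it.
On the remaining 2×2 (R1, R2 vs L, R):
Let Player 1 play R1 with probability p. Expected payoff against L: 6p + 9(1−p) = −3p + 9; against R: 10p + 3(1−p) = 7p + 3.
Setting these equal: −3p + 9 = 7p + 3 ⇒ −10p = -6 ⇒ p = 3/5, and the value is (-3)·(3/5) + 9 = 36/5.
For Player 2: with q = P(L), equating R1's and R2's payoffs gives −4q + 10 = 6q + 3 ⇒ q = 7/10.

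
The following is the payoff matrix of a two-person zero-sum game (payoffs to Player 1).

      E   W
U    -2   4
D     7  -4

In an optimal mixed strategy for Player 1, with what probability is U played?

11/17

Row minima: U → -2, D → -4; maximin = -2.
Column maxima: E → 7, W → 4; minimax = 4.
-2 ≠ 4, so there is no saddle point; optimal play is mixed.
Let Player 1 play U with probability p. Expected payoff against E: (-2)p + 7(1−p) = −9p + 7; against W: 4p + (-4)(1−p) = 8p − 4.
Setting these equal: −9p + 7 = 8p − 4 ⇒ −17p = -11 ⇒ p = 11/17, and the value is (-9)·(11/17) + 7 = 20/17.
For Player 2: with q = P(E), equating U's and D's payoffs gives −6q + 4 = 11q − 4 ⇒ q = 8/17.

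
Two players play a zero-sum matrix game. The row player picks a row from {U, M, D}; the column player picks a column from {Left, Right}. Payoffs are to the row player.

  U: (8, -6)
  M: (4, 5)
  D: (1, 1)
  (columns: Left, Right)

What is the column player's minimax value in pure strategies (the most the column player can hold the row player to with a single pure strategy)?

5

Column maxima: Left → 8, Right → 5.
The smallest of these is 5.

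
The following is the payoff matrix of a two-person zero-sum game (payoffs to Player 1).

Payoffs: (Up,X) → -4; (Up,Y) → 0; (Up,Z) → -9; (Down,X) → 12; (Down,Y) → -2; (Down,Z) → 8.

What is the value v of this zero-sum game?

-18/19

Row minima: Up → -9, Down → -2; maximin = -2.
Column maxima: X → 12, Y → 0, Z → 8; minimax = 0.
-2 ≠ 0, so there is no saddle point; optimal play is mixed.
X is strictly dominated by Z (it gives Player 1 strictly more in every row), so Player 2 never plays it.
On the remaining 2×2 (Up, Down vs Y, Z):
Let Player 1 play Up with probability p. Expected payoff against Y: 0p + (-2)(1−p) = 2p − 2; against Z: (-9)p + 8(1−p) = −17p + 8.
Setting these equal: 2p − 2 = −17p + 8 ⇒ 19p = 10 ⇒ p = 10/19, and the value is (2)·(10/19) − 2 = -18/19.
For Player 2: with q = P(Y), equating Up's and Down's payoffs gives 9q − 9 = −10q + 8 ⇒ q = 17/19.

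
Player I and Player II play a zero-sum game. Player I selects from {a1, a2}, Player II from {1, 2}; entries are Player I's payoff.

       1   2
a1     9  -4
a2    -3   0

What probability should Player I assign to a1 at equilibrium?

3/16

Row minima: a1 → -4, a2 → -3; maximin = -3.
Column maxima: 1 → 9, 2 → 0; minimax = 0.
-3 ≠ 0, so there is no saddle point; optimal play is mixed.
Let Player I play a1 with probability p. Expected payoff against 1: 9p + (-3)(1−p) = 12p − 3; against 2: (-4)p + 0(1−p) = −4p.
Setting these equal: 12p − 3 = −4p ⇒ 16p = 3 ⇒ p = 3/16, and the value is (12)·(3/16) − 3 = -3/4.
For Player II: with q = P(1), equating a1's and a2's payoffs gives 13q − 4 = −3q ⇒ q = 1/4.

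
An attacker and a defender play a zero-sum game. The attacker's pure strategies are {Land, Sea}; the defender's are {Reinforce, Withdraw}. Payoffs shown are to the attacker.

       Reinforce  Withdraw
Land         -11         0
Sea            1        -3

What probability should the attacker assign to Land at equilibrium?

Row minima: Land → -11, Sea → -3; maximin = -3.
Column maxima: Reinforce → 1, Withdraw → 0; minimax = 0.
-3 ≠ 0, so there is no saddle point; optimal play is mixed.
Let the attacker play Land with probability p. Expected payoff against Reinforce: (-11)p + 1(1−p) = −12p + 1; against Withdraw: 0p + (-3)(1−p) = 3p − 3.
Setting these equal: −12p + 1 = 3p − 3 ⇒ −15p = -4 ⇒ p = 4/15, and the value is (-12)·(4/15) + 1 = -11/5.
For the defender: with q = P(Reinforce), equating Land's and Sea's payoffs gives −11q = 4q − 3 ⇒ q = 1/5.

4/15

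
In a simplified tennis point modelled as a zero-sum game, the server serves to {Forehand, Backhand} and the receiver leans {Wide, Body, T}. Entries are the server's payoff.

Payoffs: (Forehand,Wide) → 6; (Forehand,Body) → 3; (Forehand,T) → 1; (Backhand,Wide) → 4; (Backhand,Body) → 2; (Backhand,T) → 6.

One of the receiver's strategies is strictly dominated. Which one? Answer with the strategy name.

Wide

Body holds the server's payoff strictly below Wide in every row: 3 < 6, 2 < 4.
So Wide is strictly dominated for the receiver.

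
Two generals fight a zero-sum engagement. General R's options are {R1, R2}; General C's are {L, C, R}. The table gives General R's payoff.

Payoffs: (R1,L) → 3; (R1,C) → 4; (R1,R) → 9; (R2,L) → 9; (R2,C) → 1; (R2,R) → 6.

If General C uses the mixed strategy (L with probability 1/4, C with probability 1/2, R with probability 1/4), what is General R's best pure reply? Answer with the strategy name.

R1

Expected payoff of R1: (1/4)·3 + (1/2)·4 + (1/4)·9 = 5.
Expected payoff of R2: (1/4)·9 + (1/2)·1 + (1/4)·6 = 17/4.
The largest is 5, so General R's best response is R1.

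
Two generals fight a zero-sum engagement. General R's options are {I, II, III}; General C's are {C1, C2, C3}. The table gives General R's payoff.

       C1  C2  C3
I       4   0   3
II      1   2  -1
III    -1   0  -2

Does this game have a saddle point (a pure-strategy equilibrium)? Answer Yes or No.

Row minima: I → 0, II → -1, III → -2; maximin = 0.
Column maxima: C1 → 4, C2 → 2, C3 → 3; minimax = 2.
0 ≠ 2, so no pure-strategy equilibrium exists.

No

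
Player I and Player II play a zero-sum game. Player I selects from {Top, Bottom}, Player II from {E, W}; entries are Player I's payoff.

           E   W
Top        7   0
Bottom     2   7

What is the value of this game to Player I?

49/12

Row minima: Top → 0, Bottom → 2; maximin = 2.
Column maxima: E → 7, W → 7; minimax = 7.
2 ≠ 7, so there is no saddle point; optimal play is mixed.
Let Player I play Top with probability p. Expected payoff against E: 7p + 2(1−p) = 5p + 2; against W: 0p + 7(1−p) = −7p + 7.
Setting these equal: 5p + 2 = −7p + 7 ⇒ 12p = 5 ⇒ p = 5/12, and the value is (5)·(5/12) + 2 = 49/12.
For Player II: with q = P(E), equating Top's and Bottom's payoffs gives 7q = −5q + 7 ⇒ q = 7/12.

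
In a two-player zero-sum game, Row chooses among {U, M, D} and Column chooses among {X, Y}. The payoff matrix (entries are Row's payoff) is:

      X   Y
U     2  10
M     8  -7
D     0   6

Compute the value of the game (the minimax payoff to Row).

Row minima: U → 2, M → -7, D → 0; maximin = 2.
Column maxima: X → 8, Y → 10; minimax = 8.
2 ≠ 8, so there is no saddle point; optimal play is mixed.
D is strictly dominated by U, so Row never plays it.
On the remaining 2×2 (U, M vs X, Y):
Let Row play U with probability p. Expected payoff against X: 2p + 8(1−p) = −6p + 8; against Y: 10p + (-7)(1−p) = 17p − 7.
Setting these equal: −6p + 8 = 17p − 7 ⇒ −23p = -15 ⇒ p = 15/23, and the value is (-6)·(15/23) + 8 = 94/23.
For Column: with q = P(X), equating U's and M's payoffs gives −8q + 10 = 15q − 7 ⇒ q = 17/23.

94/23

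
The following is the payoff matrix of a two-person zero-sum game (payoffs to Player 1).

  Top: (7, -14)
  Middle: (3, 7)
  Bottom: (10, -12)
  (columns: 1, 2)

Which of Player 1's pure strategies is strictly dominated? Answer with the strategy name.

Top

Bottom gives a strictly higher payoff than Top against every column: 10 > 7, -12 > -14.
So Top is strictly dominated and Player 1 never plays it.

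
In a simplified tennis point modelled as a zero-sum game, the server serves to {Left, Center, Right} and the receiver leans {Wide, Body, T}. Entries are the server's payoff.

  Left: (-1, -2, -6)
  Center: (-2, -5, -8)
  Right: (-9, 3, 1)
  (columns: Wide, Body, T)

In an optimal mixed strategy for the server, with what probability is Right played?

Row minima: Left → -6, Center → -8, Right → -9; maximin = -6.
Column maxima: Wide → -1, Body → 3, T → 1; minimax = -1.
-6 ≠ -1, so there is no saddle point; optimal play is mixed.
Center is strictly dominated by Left, so the server never plays it.
Body is strictly dominated by T (it gives the server strictly more in every row), so the receiver never plays it.
On the remaining 2×2 (Left, Right vs Wide, T):
Let the server play Left with probability p. Expected payoff against Wide: (-1)p + (-9)(1−p) = 8p − 9; against T: (-6)p + 1(1−p) = −7p + 1.
Setting these equal: 8p − 9 = −7p + 1 ⇒ 15p = 10 ⇒ p = 2/3, and the value is (8)·(2/3) − 9 = -11/3.
For the receiver: with q = P(Wide), equating Left's and Right's payoffs gives 5q − 6 = −10q + 1 ⇒ q = 7/15.

1/3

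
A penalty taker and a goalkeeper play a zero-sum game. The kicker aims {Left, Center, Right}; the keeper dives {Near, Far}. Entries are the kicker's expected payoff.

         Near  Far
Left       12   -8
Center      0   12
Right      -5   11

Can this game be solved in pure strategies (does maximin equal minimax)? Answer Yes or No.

No

Row minima: Left → -8, Center → 0, Right → -5; maximin = 0.
Column maxima: Near → 12, Far → 12; minimax = 12.
0 ≠ 12, so no pure-strategy equilibrium exists.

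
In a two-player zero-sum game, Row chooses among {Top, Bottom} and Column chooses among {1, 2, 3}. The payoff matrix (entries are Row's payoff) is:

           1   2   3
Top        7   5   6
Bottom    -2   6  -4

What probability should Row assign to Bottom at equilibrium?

Row minima: Top → 5, Bottom → -4; maximin = 5.
Column maxima: 1 → 7, 2 → 6, 3 → 6; minimax = 6.
5 ≠ 6, so there is no saddle point; optimal play is mixed.
1 is strictly dominated by 3 (it gives Row strictly more in every row), so Column never plays it.
On the remaining 2×2 (Top, Bottom vs 2, 3):
Let Row play Top with probability p. Expected payoff against 2: 5p + 6(1−p) = −p + 6; against 3: 6p + (-4)(1−p) = 10p − 4.
Setting these equal: −p + 6 = 10p − 4 ⇒ −11p = -10 ⇒ p = 10/11, and the value is (-1)·(10/11) + 6 = 56/11.
For Column: with q = P(2), equating Top's and Bottom's payoffs gives −q + 6 = 10q − 4 ⇒ q = 10/11.

1/11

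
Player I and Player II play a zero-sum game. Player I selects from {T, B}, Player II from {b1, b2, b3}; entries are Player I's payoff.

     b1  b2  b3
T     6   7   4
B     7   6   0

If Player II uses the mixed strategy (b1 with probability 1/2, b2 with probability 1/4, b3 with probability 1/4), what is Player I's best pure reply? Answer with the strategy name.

Expected payoff of T: (1/2)·6 + (1/4)·7 + (1/4)·4 = 23/4.
Expected payoff of B: (1/2)·7 + (1/4)·6 + (1/4)·0 = 5.
The largest is 23/4, so Player I's best response is T.

T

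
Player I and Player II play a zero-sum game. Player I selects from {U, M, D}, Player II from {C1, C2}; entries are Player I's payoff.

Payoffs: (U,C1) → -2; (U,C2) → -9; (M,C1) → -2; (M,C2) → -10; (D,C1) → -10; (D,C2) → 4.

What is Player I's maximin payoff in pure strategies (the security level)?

Row minima: U → -9, M → -10, D → -10.
The best of these is -9.

-9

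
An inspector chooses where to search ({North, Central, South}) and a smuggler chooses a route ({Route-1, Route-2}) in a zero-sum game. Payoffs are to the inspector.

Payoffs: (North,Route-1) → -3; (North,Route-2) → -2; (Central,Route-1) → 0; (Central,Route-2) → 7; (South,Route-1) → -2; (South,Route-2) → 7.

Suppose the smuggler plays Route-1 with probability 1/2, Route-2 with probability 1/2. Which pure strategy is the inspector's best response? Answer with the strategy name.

Central

Expected payoff of North: (1/2)·(-3) + (1/2)·(-2) = -5/2.
Expected payoff of Central: (1/2)·0 + (1/2)·7 = 7/2.
Expected payoff of South: (1/2)·(-2) + (1/2)·7 = 5/2.
The largest is 7/2, so the inspector's best response is Central.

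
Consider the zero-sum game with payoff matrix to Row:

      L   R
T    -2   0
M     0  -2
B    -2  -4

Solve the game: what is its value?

Row minima: T → -2, M → -2, B → -4; maximin = -2.
Column maxima: L → 0, R → 0; minimax = 0.
-2 ≠ 0, so there is no saddle point; optimal play is mixed.
B is strictly dominated by M, so Row never plays it.
On the remaining 2×2 (T, M vs L, R):
Let Row play T with probability p. Expected payoff against L: (-2)p + 0(1−p) = −2p; against R: 0p + (-2)(1−p) = 2p − 2.
Setting these equal: −2p = 2p − 2 ⇒ −4p = -2 ⇒ p = 1/2, and the value is (-2)·(1/2) = -1.
For Column: with q = P(L), equating T's and M's payoffs gives −2q = 2q − 2 ⇒ q = 1/2.

-1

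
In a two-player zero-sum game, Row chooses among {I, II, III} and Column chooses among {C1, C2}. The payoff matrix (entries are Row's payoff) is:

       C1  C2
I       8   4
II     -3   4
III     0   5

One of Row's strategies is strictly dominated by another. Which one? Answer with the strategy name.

II

III gives a strictly higher payoff than II against every column: 0 > -3, 5 > 4.
So II is strictly dominated and Row never plays it.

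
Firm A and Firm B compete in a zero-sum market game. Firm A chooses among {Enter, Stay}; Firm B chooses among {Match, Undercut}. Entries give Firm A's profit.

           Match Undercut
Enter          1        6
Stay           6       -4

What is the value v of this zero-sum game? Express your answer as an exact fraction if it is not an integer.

8/3

Row minima: Enter → 1, Stay → -4; maximin = 1.
Column maxima: Match → 6, Undercut → 6; minimax = 6.
1 ≠ 6, so there is no saddle point; optimal play is mixed.
Let Firm A play Enter with probability p. Expected payoff against Match: 1p + 6(1−p) = −5p + 6; against Undercut: 6p + (-4)(1−p) = 10p − 4.
Setting these equal: −5p + 6 = 10p − 4 ⇒ −15p = -10 ⇒ p = 2/3, and the value is (-5)·(2/3) + 6 = 8/3.
For Firm B: with q = P(Match), equating Enter's and Stay's payoffs gives −5q + 6 = 10q − 4 ⇒ q = 2/3.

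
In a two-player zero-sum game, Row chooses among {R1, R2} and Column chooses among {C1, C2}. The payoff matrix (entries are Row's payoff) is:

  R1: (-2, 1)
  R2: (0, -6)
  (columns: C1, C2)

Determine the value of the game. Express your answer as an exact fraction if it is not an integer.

-4/3

Row minima: R1 → -2, R2 → -6; maximin = -2.
Column maxima: C1 → 0, C2 → 1; minimax = 0.
-2 ≠ 0, so there is no saddle point; optimal play is mixed.
Let Row play R1 with probability p. Expected payoff against C1: (-2)p + 0(1−p) = −2p; against C2: 1p + (-6)(1−p) = 7p − 6.
Setting these equal: −2p = 7p − 6 ⇒ −9p = -6 ⇒ p = 2/3, and the value is (-2)·(2/3) = -4/3.
For Column: with q = P(C1), equating R1's and R2's payoffs gives −3q + 1 = 6q − 6 ⇒ q = 7/9.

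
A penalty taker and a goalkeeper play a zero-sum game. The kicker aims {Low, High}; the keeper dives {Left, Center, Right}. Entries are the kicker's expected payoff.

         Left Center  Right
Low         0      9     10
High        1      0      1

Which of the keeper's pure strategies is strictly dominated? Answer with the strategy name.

Right

Center holds the kicker's payoff strictly below Right in every row: 9 < 10, 0 < 1.
So Right is strictly dominated for the keeper.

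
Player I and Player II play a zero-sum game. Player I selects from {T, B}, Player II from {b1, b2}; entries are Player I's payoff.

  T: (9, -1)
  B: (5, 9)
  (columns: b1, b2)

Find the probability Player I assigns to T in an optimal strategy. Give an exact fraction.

Row minima: T → -1, B → 5; maximin = 5.
Column maxima: b1 → 9, b2 → 9; minimax = 9.
5 ≠ 9, so there is no saddle point; optimal play is mixed.
Let Player I play T with probability p. Expected payoff against b1: 9p + 5(1−p) = 4p + 5; against b2: (-1)p + 9(1−p) = −10p + 9.
Setting these equal: 4p + 5 = −10p + 9 ⇒ 14p = 4 ⇒ p = 2/7, and the value is (4)·(2/7) + 5 = 43/7.
For Player II: with q = P(b1), equating T's and B's payoffs gives 10q − 1 = −4q + 9 ⇒ q = 5/7.

2/7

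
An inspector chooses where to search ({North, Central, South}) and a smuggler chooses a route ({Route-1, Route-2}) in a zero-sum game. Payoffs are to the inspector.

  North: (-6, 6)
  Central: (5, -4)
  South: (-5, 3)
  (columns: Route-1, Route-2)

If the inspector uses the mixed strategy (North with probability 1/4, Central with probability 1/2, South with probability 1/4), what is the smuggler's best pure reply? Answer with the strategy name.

Route-1

If the smuggler plays Route-1, the inspector's expected payoff is (1/4)·(-6) + (1/2)·5 + (1/4)·(-5) = -1/4.
If the smuggler plays Route-2, the inspector's expected payoff is (1/4)·6 + (1/2)·(-4) + (1/4)·3 = 1/4.
The smuggler minimizes the inspector's payoff; the smallest is -1/4, so the best response is Route-1.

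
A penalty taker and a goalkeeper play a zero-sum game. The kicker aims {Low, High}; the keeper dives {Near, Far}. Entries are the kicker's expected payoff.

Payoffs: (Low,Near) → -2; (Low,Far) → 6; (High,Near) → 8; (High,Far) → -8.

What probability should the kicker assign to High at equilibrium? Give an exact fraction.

Row minima: Low → -2, High → -8; maximin = -2.
Column maxima: Near → 8, Far → 6; minimax = 6.
-2 ≠ 6, so there is no saddle point; optimal play is mixed.
Let the kicker play Low with probability p. Expected payoff against Near: (-2)p + 8(1−p) = −10p + 8; against Far: 6p + (-8)(1−p) = 14p − 8.
Setting these equal: −10p + 8 = 14p − 8 ⇒ −24p = -16 ⇒ p = 2/3, and the value is (-10)·(2/3) + 8 = 4/3.
For the keeper: with q = P(Near), equating Low's and High's payoffs gives −8q + 6 = 16q − 8 ⇒ q = 7/12.

1/3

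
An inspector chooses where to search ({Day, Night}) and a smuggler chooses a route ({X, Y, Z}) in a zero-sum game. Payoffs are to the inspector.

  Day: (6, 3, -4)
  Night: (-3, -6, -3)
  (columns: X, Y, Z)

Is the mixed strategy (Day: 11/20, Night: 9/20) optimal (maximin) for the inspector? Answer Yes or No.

No

Against X this mix gives (11/20)·6 + (9/20)·(-3) = 39/20.
Against Y this mix gives (11/20)·3 + (9/20)·(-6) = -21/20.
Against Z this mix gives (11/20)·(-4) + (9/20)·(-3) = -71/20.
The smuggler will play Z, holding the inspector to -71/20. Shifting weight toward the row that does better against Z would raise this floor (the equalizing mix achieves -33/10 against both Z and Y), so the proposed strategy is not optimal.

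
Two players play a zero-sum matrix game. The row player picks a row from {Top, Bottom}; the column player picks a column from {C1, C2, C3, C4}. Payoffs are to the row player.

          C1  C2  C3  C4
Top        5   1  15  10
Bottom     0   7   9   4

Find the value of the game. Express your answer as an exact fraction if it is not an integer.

Row minima: Top → 1, Bottom → 0; maximin = 1.
Column maxima: C1 → 5, C2 → 7, C3 → 15, C4 → 10; minimax = 5.
1 ≠ 5, so there is no saddle point; optimal play is mixed.
C3 is strictly dominated by C1 (it gives the row player strictly more in every row), so the column player never plays it.
C4 is strictly dominated by C1 (it gives the row player strictly more in every row), so the column player never plays it.
On the remaining 2×2 (Top, Bottom vs C1, C2):
Let the row player play Top with probability p. Expected payoff against C1: 5p + 0(1−p) = 5p; against C2: 1p + 7(1−p) = −6p + 7.
Setting these equal: 5p = −6p + 7 ⇒ 11p = 7 ⇒ p = 7/11, and the value is (5)·(7/11) = 35/11.
For the column player: with q = P(C1), equating Top's and Bottom's payoffs gives 4q + 1 = −7q + 7 ⇒ q = 6/11.

35/11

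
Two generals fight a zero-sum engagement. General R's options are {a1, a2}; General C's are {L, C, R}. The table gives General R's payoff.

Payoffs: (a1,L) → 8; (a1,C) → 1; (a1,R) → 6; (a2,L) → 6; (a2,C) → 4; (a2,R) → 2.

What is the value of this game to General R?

22/7

Row minima: a1 → 1, a2 → 2; maximin = 2.
Column maxima: L → 8, C → 4, R → 6; minimax = 4.
2 ≠ 4, so there is no saddle point; optimal play is mixed.
L is strictly dominated by C (it gives General R strictly more in every row), so General C never plays it.
On the remaining 2×2 (a1, a2 vs C, R):
Let General R play a1 with probability p. Expected payoff against C: 1p + 4(1−p) = −3p + 4; against R: 6p + 2(1−p) = 4p + 2.
Setting these equal: −3p + 4 = 4p + 2 ⇒ −7p = -2 ⇒ p = 2/7, and the value is (-3)·(2/7) + 4 = 22/7.
For General C: with q = P(C), equating a1's and a2's payoffs gives −5q + 6 = 2q + 2 ⇒ q = 4/7.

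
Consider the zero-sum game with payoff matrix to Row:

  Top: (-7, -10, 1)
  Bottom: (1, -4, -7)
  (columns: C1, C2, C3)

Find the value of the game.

Row minima: Top → -10, Bottom → -7; maximin = -7.
Column maxima: C1 → 1, C2 → -4, C3 → 1; minimax = -4.
-7 ≠ -4, so there is no saddle point; optimal play is mixed.
C1 is strictly dominated by C2 (it gives Row strictly more in every row), so Column never plays it.
On the remaining 2×2 (Top, Bottom vs C2, C3):
Let Row play Top with probability p. Expected payoff against C2: (-10)p + (-4)(1−p) = −6p − 4; against C3: 1p + (-7)(1−p) = 8p − 7.
Setting these equal: −6p − 4 = 8p − 7 ⇒ −14p = -3 ⇒ p = 3/14, and the value is (-6)·(3/14) − 4 = -37/7.
For Column: with q = P(C2), equating Top's and Bottom's payoffs gives −11q + 1 = 3q − 7 ⇒ q = 4/7.

-37/7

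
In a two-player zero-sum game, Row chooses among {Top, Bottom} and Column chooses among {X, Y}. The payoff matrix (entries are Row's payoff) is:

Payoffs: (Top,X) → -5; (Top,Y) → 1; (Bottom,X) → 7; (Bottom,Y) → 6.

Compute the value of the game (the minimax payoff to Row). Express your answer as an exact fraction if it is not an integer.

6

Row minima: Top → -5, Bottom → 6; maximin = 6.
Column maxima: X → 7, Y → 6; minimax = 6.
Since maximin = minimax = 6, there is a saddle point and the value is 6.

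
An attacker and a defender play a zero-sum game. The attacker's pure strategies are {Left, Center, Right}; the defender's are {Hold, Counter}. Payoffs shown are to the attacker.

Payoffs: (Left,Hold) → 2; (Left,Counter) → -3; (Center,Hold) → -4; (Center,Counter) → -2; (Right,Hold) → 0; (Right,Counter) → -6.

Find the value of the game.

-16/7

Row minima: Left → -3, Center → -4, Right → -6; maximin = -3.
Column maxima: Hold → 2, Counter → -2; minimax = -2.
-3 ≠ -2, so there is no saddle point; optimal play is mixed.
Right is strictly dominated by Left, so the attacker never plays it.
On the remaining 2×2 (Left, Center vs Hold, Counter):
Let the attacker play Left with probability p. Expected payoff against Hold: 2p + (-4)(1−p) = 6p − 4; against Counter: (-3)p + (-2)(1−p) = −p − 2.
Setting these equal: 6p − 4 = −p − 2 ⇒ 7p = 2 ⇒ p = 2/7, and the value is (6)·(2/7) − 4 = -16/7.
For the defender: with q = P(Hold), equating Left's and Center's payoffs gives 5q − 3 = −2q − 2 ⇒ q = 1/7.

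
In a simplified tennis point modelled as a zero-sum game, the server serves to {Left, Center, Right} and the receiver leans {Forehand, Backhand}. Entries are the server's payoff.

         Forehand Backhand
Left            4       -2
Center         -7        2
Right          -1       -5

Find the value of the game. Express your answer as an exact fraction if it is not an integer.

Row minima: Left → -2, Center → -7, Right → -5; maximin = -2.
Column maxima: Forehand → 4, Backhand → 2; minimax = 2.
-2 ≠ 2, so there is no saddle point; optimal play is mixed.
Right is strictly dominated by Left, so the server never plays it.
On the remaining 2×2 (Left, Center vs Forehand, Backhand):
Let the server play Left with probability p. Expected payoff against Forehand: 4p + (-7)(1−p) = 11p − 7; against Backhand: (-2)p + 2(1−p) = −4p + 2.
Setting these equal: 11p − 7 = −4p + 2 ⇒ 15p = 9 ⇒ p = 3/5, and the value is (11)·(3/5) − 7 = -2/5.
For the receiver: with q = P(Forehand), equating Left's and Center's payoffs gives 6q − 2 = −9q + 2 ⇒ q = 4/15.

-2/5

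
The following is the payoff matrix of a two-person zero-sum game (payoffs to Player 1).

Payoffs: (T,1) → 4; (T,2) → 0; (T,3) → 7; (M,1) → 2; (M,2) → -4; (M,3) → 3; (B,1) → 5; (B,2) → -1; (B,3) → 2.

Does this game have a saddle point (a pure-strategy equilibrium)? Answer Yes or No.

Yes

Row minima: T → 0, M → -4, B → -1; maximin = 0.
Column maxima: 1 → 5, 2 → 0, 3 → 7; minimax = 0.
maximin = minimax = 0, so a saddle point exists.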